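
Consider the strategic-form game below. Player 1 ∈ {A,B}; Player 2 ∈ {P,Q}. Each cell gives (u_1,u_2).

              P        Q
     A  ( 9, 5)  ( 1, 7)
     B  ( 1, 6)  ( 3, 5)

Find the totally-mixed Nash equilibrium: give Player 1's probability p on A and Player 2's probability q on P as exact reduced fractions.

P1 indiff ⇒ q·9+(1-q)·1 = q·1+(1-q)·3 ⇒ q(8) = (1-q)(2) ⇒ q = 1/5
P2 indiff ⇒ p·5+(1-p)·6 = p·7+(1-p)·5 ⇒ p(-2) = (1-p)(-1) ⇒ p = 1/3

P1 mixes 1/3 on A; P2 mixes 1/5 on P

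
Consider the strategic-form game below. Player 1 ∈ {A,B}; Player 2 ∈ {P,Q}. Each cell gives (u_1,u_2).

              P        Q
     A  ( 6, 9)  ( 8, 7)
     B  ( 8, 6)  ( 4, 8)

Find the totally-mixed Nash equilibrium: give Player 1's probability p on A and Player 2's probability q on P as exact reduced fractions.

P1 indiff ⇒ q·6+(1-q)·8 = q·8+(1-q)·4 ⇒ q(-2) = (1-q)(-4) ⇒ q = 2/3
P2 indiff ⇒ p·9+(1-p)·6 = p·7+(1-p)·8 ⇒ p(2) = (1-p)(2) ⇒ p = 1/2

p=1/2, q=2/3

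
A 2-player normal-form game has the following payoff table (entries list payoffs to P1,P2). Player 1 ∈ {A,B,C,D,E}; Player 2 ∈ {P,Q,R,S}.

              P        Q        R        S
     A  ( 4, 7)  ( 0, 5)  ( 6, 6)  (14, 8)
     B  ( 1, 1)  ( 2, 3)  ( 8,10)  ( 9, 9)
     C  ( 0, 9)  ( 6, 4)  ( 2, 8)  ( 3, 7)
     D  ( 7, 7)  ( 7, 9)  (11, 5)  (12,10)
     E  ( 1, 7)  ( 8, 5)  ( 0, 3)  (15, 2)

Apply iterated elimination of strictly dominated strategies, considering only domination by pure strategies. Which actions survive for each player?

P1 drop B (D beats it: P:7>1 Q:7>2 R:11>8 S:12>9)
P1 drop C (D beats it: P:7>0 Q:7>6 R:11>2 S:12>3)
P2 drop R (P beats it: A:7>6 D:7>5 E:7>3)
P1→{A,D,E} P2→{P,Q,S}

IESDS → P1:{A,D,E} P2:{P,Q,S}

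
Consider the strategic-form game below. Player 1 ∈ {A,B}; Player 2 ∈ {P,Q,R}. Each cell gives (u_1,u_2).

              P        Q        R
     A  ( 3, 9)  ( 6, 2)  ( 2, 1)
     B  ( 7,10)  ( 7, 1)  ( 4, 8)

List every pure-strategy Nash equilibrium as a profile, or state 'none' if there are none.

NE set: (B,P)

(A,P): not NE [P1→B gives 7>3]
(A,Q): not NE [P1→B gives 7>6; P2→P gives 9>2]
(A,R): not NE [P1→B gives 4>2; P2→P gives 9>1]
(B,P): NE
(B,Q): not NE [P2→P gives 10>1]
(B,R): not NE [P2→P gives 10>8]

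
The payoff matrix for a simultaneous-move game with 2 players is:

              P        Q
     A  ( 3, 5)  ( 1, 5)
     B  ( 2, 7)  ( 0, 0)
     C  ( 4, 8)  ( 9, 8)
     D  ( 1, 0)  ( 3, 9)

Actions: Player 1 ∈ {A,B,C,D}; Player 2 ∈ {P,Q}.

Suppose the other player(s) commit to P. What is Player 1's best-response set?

u_1(A vs P) = 3
u_1(B vs P) = 2
u_1(C vs P) = 4
u_1(D vs P) = 1
max payoff 4 at {C}

argmax u_1 = {C}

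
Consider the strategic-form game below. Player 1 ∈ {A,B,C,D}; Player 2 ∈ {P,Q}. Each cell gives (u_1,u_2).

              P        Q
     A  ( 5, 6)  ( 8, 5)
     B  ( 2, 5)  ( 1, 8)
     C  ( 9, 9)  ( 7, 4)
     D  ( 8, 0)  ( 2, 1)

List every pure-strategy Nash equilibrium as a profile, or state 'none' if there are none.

(A,P): not NE [P1→C gives 9>5]
(A,Q): not NE [P2→P gives 6>5]
(B,P): not NE [P1→C gives 9>2; P2→Q gives 8>5]
(B,Q): not NE [P1→A gives 8>1]
(C,P): NE
(C,Q): not NE [P1→A gives 8>7; P2→P gives 9>4]
(D,P): not NE [P1→C gives 9>8; P2→Q gives 1>0]
(D,Q): not NE [P1→A gives 8>2]

Nash profiles: (C,P)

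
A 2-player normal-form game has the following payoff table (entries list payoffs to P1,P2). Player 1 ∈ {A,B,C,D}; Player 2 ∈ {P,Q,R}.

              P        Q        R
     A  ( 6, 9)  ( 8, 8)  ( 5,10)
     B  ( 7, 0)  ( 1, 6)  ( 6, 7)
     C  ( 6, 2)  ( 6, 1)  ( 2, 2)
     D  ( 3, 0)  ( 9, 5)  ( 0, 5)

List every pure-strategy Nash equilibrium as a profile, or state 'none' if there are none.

Nash profiles: (B,R), (D,Q)

(A,P): not NE [P1→B gives 7>6; P2→R gives 10>9]
(A,Q): not NE [P1→D gives 9>8; P2→R gives 10>8]
(A,R): not NE [P1→B gives 6>5]
(B,P): not NE [P2→R gives 7>0]
(B,Q): not NE [P1→D gives 9>1; P2→R gives 7>6]
(B,R): NE
(C,P): not NE [P1→B gives 7>6]
(C,Q): not NE [P1→D gives 9>6; P2→R gives 2>1]
(C,R): not NE [P1→B gives 6>2]
(D,P): not NE [P1→B gives 7>3; P2→R gives 5>0]
(D,Q): NE
(D,R): not NE [P1→B gives 6>0]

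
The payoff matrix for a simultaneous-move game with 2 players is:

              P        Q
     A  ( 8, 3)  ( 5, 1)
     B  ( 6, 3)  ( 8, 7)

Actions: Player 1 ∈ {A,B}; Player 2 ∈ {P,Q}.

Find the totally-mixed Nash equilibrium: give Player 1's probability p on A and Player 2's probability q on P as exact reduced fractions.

P1 indiff ⇒ q·8+(1-q)·5 = q·6+(1-q)·8 ⇒ q(2) = (1-q)(3) ⇒ q = 3/5
P2 indiff ⇒ p·3+(1-p)·3 = p·1+(1-p)·7 ⇒ p(2) = (1-p)(4) ⇒ p = 2/3

(p,q) = (2/3, 3/5)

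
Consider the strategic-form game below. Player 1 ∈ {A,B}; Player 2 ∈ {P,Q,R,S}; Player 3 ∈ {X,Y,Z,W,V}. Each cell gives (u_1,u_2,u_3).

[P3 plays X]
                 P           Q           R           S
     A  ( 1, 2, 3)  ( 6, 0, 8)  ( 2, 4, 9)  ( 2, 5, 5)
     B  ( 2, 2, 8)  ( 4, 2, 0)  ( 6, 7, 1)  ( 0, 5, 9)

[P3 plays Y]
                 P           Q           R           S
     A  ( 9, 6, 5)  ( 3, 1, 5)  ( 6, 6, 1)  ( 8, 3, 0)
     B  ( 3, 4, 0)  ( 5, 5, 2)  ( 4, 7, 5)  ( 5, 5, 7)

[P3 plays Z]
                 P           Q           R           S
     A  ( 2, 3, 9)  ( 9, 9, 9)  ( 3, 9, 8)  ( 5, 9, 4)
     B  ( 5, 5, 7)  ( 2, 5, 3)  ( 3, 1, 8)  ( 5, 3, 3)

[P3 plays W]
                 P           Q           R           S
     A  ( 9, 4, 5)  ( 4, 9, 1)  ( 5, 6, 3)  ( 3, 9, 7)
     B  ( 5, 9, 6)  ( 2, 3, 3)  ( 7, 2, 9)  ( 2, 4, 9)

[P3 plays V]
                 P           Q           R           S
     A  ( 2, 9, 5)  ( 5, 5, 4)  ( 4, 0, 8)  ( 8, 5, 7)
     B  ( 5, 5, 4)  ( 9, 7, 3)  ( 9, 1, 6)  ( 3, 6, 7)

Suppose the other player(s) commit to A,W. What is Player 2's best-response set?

u_2(P vs A,W) = 4
u_2(Q vs A,W) = 9
u_2(R vs A,W) = 6
u_2(S vs A,W) = 9
max payoff 9 at {Q,S}

argmax u_2 = {Q,S}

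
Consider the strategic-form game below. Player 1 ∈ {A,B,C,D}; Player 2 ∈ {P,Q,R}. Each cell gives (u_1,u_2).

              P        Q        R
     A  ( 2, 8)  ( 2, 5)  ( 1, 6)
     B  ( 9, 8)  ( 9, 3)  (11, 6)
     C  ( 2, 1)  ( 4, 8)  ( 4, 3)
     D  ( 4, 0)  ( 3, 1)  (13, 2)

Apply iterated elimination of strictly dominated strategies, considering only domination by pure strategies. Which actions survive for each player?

P1 drop A (B beats it: P:9>2 Q:9>2 R:11>1)
P1 drop C (B beats it: P:9>2 Q:9>4 R:11>4)
P2 drop Q (R beats it: B:6>3 D:2>1)
P1→{B,D} P2→{P,R}

Remaining: P1:{B,D} P2:{P,R}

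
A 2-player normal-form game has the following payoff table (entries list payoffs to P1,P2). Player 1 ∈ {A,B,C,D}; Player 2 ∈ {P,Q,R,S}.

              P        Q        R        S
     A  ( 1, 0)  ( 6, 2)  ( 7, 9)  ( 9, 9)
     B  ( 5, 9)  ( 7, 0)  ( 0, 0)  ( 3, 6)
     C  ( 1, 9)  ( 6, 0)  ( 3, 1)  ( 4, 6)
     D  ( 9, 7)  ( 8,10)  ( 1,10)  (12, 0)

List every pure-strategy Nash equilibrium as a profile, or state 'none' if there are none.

(A,P): not NE [P1→D gives 9>1; P2→S gives 9>0]
(A,Q): not NE [P1→D gives 8>6; P2→S gives 9>2]
(A,R): NE
(A,S): not NE [P1→D gives 12>9]
(B,P): not NE [P1→D gives 9>5]
(B,Q): not NE [P1→D gives 8>7; P2→P gives 9>0]
(B,R): not NE [P1→A gives 7>0; P2→P gives 9>0]
(B,S): not NE [P1→D gives 12>3; P2→P gives 9>6]
(C,P): not NE [P1→D gives 9>1]
(C,Q): not NE [P1→D gives 8>6; P2→P gives 9>0]
(C,R): not NE [P1→A gives 7>3; P2→P gives 9>1]
(C,S): not NE [P1→D gives 12>4; P2→P gives 9>6]
(D,P): not NE [P2→R gives 10>7]
(D,Q): NE
(D,R): not NE [P1→A gives 7>1]
(D,S): not NE [P2→R gives 10>0]

Nash profiles: (A,R), (D,Q)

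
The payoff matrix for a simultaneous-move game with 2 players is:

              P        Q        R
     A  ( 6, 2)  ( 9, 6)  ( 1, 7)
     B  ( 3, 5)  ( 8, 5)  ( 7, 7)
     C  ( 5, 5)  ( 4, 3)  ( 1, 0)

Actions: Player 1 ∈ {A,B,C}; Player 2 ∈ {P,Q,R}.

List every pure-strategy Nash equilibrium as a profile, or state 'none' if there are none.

Nash profiles: (B,R)

(A,P): not NE [P2→R gives 7>2]
(A,Q): not NE [P2→R gives 7>6]
(A,R): not NE [P1→B gives 7>1]
(B,P): not NE [P1→A gives 6>3; P2→R gives 7>5]
(B,Q): not NE [P1→A gives 9>8; P2→R gives 7>5]
(B,R): NE
(C,P): not NE [P1→A gives 6>5]
(C,Q): not NE [P1→A gives 9>4; P2→P gives 5>3]
(C,R): not NE [P1→B gives 7>1; P2→P gives 5>0]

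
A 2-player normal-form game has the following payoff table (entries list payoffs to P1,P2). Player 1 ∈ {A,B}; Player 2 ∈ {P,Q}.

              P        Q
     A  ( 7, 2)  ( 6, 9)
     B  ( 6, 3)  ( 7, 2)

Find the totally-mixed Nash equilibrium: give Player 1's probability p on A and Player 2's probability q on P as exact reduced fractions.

p=1/8, q=1/2

P1 indiff ⇒ q·7+(1-q)·6 = q·6+(1-q)·7 ⇒ q(1) = (1-q)(1) ⇒ q = 1/2
P2 indiff ⇒ p·2+(1-p)·3 = p·9+(1-p)·2 ⇒ p(-7) = (1-p)(-1) ⇒ p = 1/8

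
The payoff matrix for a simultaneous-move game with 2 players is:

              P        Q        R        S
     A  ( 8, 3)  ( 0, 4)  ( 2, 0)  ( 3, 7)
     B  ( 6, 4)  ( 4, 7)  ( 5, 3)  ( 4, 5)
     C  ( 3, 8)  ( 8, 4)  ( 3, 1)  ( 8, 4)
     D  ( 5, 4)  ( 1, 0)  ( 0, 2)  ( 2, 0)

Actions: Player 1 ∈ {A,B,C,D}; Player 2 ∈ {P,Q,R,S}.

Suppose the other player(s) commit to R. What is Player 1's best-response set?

u_1(A vs R) = 2
u_1(B vs R) = 5
u_1(C vs R) = 3
u_1(D vs R) = 0
max payoff 5 at {B}

P1 best: {B}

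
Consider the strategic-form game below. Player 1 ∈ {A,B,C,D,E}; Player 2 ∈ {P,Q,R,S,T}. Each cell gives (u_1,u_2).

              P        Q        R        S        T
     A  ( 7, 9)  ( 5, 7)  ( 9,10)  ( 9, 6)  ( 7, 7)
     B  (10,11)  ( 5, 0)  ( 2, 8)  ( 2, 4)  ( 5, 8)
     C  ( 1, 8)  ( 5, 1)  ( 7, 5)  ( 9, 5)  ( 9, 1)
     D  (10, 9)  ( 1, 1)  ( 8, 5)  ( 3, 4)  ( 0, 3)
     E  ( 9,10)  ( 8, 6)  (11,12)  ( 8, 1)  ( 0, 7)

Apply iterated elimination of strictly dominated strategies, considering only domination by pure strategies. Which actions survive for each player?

Survivors P1:{B,D,E} P2:{P,R}

P2 drop Q (P beats it: A:9>7 B:11>0 C:8>1 D:9>1 E:10>6)
P2 drop S (P beats it: A:9>6 B:11>4 C:8>5 D:9>4 E:10>1)
P2 drop T (P beats it: A:9>7 B:11>8 C:8>1 D:9>3 E:10>7)
P1 drop A (E beats it: P:9>7 R:11>9)
P1 drop C (D beats it: P:10>1 R:8>7)
P1→{B,D,E} P2→{P,R}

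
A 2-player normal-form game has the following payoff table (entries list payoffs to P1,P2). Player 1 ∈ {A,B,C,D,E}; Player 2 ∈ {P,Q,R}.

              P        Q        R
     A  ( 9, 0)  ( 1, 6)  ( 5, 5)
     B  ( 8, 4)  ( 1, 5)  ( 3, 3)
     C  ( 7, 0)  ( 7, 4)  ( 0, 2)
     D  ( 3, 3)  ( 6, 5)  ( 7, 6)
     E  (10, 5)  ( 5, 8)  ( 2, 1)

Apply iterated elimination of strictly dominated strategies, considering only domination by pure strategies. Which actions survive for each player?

P2 drop P (Q beats it: A:6>0 B:5>4 C:4>0 D:5>3 E:8>5)
P1 drop A (D beats it: Q:6>1 R:7>5)
P1 drop B (D beats it: Q:6>1 R:7>3)
P1 drop E (D beats it: Q:6>5 R:7>2)
P1→{C,D} P2→{Q,R}

IESDS → P1:{C,D} P2:{Q,R}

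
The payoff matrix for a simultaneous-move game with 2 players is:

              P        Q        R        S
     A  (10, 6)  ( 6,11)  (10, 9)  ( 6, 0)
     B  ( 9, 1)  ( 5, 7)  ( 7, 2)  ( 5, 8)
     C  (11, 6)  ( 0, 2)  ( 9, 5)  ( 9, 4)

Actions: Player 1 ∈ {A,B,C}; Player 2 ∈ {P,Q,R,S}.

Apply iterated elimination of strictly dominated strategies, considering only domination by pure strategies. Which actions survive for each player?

IESDS → P1:{A,C} P2:{P,Q,R}

P1 drop B (A beats it: P:10>9 Q:6>5 R:10>7 S:6>5)
P2 drop S (P beats it: A:6>0 C:6>4)
P1→{A,C} P2→{P,Q,R}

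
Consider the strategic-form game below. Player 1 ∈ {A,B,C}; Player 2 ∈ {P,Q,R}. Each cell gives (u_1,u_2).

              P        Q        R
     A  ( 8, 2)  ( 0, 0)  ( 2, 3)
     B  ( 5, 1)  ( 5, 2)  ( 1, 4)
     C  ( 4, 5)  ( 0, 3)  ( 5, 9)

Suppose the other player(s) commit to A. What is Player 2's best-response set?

argmax u_2 = {R}

u_2(P vs A) = 2
u_2(Q vs A) = 0
u_2(R vs A) = 3
max payoff 3 at {R}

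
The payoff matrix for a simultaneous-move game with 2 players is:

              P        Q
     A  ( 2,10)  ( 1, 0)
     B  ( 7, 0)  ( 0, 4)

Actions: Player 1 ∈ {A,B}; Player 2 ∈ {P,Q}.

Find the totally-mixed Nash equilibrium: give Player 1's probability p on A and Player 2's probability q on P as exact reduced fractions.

P1 mixes 2/7 on A; P2 mixes 1/6 on P

P1 indiff ⇒ q·2+(1-q)·1 = q·7+(1-q)·0 ⇒ q(-5) = (1-q)(-1) ⇒ q = 1/6
P2 indiff ⇒ p·10+(1-p)·0 = p·0+(1-p)·4 ⇒ p(10) = (1-p)(4) ⇒ p = 2/7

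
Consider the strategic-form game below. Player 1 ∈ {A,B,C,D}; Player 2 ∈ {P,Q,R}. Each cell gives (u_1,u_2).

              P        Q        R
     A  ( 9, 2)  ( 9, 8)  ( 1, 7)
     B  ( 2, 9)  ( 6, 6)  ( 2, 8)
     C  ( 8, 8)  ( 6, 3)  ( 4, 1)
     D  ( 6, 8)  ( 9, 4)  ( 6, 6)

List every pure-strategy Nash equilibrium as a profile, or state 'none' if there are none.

(A,P): not NE [P2→Q gives 8>2]
(A,Q): NE
(A,R): not NE [P1→D gives 6>1; P2→Q gives 8>7]
(B,P): not NE [P1→A gives 9>2]
(B,Q): not NE [P1→D gives 9>6; P2→P gives 9>6]
(B,R): not NE [P1→D gives 6>2; P2→P gives 9>8]
(C,P): not NE [P1→A gives 9>8]
(C,Q): not NE [P1→D gives 9>6; P2→P gives 8>3]
(C,R): not NE [P1→D gives 6>4; P2→P gives 8>1]
(D,P): not NE [P1→A gives 9>6]
(D,Q): not NE [P2→P gives 8>4]
(D,R): not NE [P2→P gives 8>6]

NE set: (A,Q)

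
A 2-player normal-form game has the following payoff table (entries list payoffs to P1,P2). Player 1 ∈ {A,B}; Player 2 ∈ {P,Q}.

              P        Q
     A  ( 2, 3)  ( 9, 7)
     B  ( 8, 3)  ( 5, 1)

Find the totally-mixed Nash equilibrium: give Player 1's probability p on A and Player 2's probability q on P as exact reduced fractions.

p=1/3, q=2/5

P1 indiff ⇒ q·2+(1-q)·9 = q·8+(1-q)·5 ⇒ q(-6) = (1-q)(-4) ⇒ q = 2/5
P2 indiff ⇒ p·3+(1-p)·3 = p·7+(1-p)·1 ⇒ p(-4) = (1-p)(-2) ⇒ p = 1/3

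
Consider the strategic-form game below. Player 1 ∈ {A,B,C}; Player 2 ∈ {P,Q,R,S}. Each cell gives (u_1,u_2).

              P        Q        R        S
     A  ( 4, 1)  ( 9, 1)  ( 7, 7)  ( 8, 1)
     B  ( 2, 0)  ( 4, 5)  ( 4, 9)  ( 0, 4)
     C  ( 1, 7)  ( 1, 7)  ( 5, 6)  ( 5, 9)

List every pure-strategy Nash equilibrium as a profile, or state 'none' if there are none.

(A,P): not NE [P2→R gives 7>1]
(A,Q): not NE [P2→R gives 7>1]
(A,R): NE
(A,S): not NE [P2→R gives 7>1]
(B,P): not NE [P1→A gives 4>2; P2→R gives 9>0]
(B,Q): not NE [P1→A gives 9>4; P2→R gives 9>5]
(B,R): not NE [P1→A gives 7>4]
(B,S): not NE [P1→A gives 8>0; P2→R gives 9>4]
(C,P): not NE [P1→A gives 4>1; P2→S gives 9>7]
(C,Q): not NE [P1→A gives 9>1; P2→S gives 9>7]
(C,R): not NE [P1→A gives 7>5; P2→S gives 9>6]
(C,S): not NE [P1→A gives 8>5]

PSNE = {(A,R)}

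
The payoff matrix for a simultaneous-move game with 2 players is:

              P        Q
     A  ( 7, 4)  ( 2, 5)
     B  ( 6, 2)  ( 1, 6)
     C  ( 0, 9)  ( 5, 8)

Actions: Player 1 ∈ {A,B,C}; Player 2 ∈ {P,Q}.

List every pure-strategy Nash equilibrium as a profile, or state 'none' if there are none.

No pure NE.

(A,P): not NE [P2→Q gives 5>4]
(A,Q): not NE [P1→C gives 5>2]
(B,P): not NE [P1→A gives 7>6; P2→Q gives 6>2]
(B,Q): not NE [P1→C gives 5>1]
(C,P): not NE [P1→A gives 7>0]
(C,Q): not NE [P2→P gives 9>8]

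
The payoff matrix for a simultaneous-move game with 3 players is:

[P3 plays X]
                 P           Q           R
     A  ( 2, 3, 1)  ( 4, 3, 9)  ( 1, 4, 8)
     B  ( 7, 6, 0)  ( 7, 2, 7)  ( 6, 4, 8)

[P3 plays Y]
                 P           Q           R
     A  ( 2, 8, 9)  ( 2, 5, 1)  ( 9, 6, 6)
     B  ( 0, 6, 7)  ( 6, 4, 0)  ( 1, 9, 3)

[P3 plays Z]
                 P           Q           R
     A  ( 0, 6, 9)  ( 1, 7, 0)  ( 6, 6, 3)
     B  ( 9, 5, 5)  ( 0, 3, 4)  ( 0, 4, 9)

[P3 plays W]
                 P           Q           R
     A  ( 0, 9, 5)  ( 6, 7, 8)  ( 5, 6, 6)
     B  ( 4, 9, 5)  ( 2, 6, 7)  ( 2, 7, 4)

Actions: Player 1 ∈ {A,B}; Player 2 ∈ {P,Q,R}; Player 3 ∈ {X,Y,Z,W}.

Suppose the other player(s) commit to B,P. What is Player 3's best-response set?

argmax u_3 = {Y}

u_3(X vs B,P) = 0
u_3(Y vs B,P) = 7
u_3(Z vs B,P) = 5
u_3(W vs B,P) = 5
max payoff 7 at {Y}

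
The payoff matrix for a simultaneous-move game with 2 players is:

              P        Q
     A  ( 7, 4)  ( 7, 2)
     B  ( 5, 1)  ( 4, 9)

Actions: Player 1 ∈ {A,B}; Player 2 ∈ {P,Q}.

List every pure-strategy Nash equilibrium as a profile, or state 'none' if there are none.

NE set: (A,P)

(A,P): NE
(A,Q): not NE [P2→P gives 4>2]
(B,P): not NE [P1→A gives 7>5; P2→Q gives 9>1]
(B,Q): not NE [P1→A gives 7>4]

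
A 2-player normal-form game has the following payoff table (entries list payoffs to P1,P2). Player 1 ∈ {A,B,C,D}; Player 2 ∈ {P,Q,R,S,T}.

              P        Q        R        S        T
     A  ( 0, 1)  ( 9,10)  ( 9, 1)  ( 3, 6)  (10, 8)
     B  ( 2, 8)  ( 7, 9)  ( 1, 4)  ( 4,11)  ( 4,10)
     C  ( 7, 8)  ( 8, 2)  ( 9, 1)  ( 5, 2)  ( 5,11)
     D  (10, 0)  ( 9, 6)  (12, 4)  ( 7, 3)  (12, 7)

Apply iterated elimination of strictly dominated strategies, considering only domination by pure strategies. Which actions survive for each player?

Remaining: P1:{A,D} P2:{Q,T}

P1 drop B (C beats it: P:7>2 Q:8>7 R:9>1 S:5>4 T:5>4)
P1 drop C (D beats it: P:10>7 Q:9>8 R:12>9 S:7>5 T:12>5)
P2 drop P (Q beats it: A:10>1 D:6>0)
P2 drop R (Q beats it: A:10>1 D:6>4)
P2 drop S (Q beats it: A:10>6 D:6>3)
P1→{A,D} P2→{Q,T}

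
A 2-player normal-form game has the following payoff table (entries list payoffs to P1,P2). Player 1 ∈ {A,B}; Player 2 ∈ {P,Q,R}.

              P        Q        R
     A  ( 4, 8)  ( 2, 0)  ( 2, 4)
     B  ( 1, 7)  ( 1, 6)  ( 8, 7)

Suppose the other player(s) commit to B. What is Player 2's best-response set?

u_2(P vs B) = 7
u_2(Q vs B) = 6
u_2(R vs B) = 7
max payoff 7 at {P,R}

argmax u_2 = {P,R}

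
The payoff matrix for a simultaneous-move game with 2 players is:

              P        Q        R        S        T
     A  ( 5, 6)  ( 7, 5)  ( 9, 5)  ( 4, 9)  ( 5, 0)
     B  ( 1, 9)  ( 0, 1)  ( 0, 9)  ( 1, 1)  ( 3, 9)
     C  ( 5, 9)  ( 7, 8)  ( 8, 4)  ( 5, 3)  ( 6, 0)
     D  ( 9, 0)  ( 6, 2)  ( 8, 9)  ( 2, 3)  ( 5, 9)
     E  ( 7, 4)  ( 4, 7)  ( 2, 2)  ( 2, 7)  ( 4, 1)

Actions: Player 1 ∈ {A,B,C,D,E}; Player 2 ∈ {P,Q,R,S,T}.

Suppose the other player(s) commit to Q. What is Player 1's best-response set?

P1 best: {A,C}

u_1(A vs Q) = 7
u_1(B vs Q) = 0
u_1(C vs Q) = 7
u_1(D vs Q) = 6
u_1(E vs Q) = 4
max payoff 7 at {A,C}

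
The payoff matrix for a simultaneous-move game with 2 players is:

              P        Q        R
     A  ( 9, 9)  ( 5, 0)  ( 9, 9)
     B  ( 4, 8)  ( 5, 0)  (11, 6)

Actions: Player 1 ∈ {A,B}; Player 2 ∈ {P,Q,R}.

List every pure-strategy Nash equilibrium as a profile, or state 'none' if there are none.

PSNE = {(A,P)}

(A,P): NE
(A,Q): not NE [P2→R gives 9>0]
(A,R): not NE [P1→B gives 11>9]
(B,P): not NE [P1→A gives 9>4]
(B,Q): not NE [P2→P gives 8>0]
(B,R): not NE [P2→P gives 8>6]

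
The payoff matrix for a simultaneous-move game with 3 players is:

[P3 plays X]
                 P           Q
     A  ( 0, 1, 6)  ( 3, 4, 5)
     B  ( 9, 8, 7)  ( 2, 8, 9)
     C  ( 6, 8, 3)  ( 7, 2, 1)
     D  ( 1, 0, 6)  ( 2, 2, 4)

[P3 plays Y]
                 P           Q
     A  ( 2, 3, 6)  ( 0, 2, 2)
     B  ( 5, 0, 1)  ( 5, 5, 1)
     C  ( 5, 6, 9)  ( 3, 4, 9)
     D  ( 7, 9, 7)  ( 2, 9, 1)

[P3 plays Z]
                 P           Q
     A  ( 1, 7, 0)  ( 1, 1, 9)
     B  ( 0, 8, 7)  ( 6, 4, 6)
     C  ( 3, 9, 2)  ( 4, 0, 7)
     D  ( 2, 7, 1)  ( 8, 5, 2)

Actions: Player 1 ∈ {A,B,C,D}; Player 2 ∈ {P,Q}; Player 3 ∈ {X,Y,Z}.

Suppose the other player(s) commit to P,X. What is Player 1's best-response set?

u_1(A vs P,X) = 0
u_1(B vs P,X) = 9
u_1(C vs P,X) = 6
u_1(D vs P,X) = 1
max payoff 9 at {B}

P1 best: {B}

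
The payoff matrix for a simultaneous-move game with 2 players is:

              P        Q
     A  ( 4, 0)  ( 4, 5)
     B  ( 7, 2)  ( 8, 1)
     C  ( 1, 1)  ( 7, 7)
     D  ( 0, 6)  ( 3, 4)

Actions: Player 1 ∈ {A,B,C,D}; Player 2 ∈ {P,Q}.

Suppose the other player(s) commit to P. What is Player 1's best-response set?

P1 best: {B}

u_1(A vs P) = 4
u_1(B vs P) = 7
u_1(C vs P) = 1
u_1(D vs P) = 0
max payoff 7 at {B}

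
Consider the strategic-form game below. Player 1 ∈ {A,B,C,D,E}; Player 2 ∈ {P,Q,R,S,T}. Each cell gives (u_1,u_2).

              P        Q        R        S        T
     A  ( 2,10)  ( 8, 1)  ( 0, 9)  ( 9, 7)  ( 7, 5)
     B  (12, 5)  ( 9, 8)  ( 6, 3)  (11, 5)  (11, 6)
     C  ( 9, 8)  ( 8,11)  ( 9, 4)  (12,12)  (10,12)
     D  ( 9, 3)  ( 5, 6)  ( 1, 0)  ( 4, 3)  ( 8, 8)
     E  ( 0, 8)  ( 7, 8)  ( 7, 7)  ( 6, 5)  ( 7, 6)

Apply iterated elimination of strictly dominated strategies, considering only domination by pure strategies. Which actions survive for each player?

P1 drop A (B beats it: P:12>2 Q:9>8 R:6>0 S:11>9 T:11>7)
P1 drop D (B beats it: P:12>9 Q:9>5 R:6>1 S:11>4 T:11>8)
P1 drop E (C beats it: P:9>0 Q:8>7 R:9>7 S:12>6 T:10>7)
P2 drop P (Q beats it: B:8>5 C:11>8)
P2 drop R (Q beats it: B:8>3 C:11>4)
P1→{B,C} P2→{Q,S,T}

IESDS → P1:{B,C} P2:{Q,S,T}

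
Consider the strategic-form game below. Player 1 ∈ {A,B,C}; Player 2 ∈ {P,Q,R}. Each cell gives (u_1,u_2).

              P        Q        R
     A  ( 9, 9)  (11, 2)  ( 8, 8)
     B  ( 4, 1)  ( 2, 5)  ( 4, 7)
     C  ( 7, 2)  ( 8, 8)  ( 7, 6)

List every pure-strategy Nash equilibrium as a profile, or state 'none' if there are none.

(A,P): NE
(A,Q): not NE [P2→P gives 9>2]
(A,R): not NE [P2→P gives 9>8]
(B,P): not NE [P1→A gives 9>4; P2→R gives 7>1]
(B,Q): not NE [P1→A gives 11>2; P2→R gives 7>5]
(B,R): not NE [P1→A gives 8>4]
(C,P): not NE [P1→A gives 9>7; P2→Q gives 8>2]
(C,Q): not NE [P1→A gives 11>8]
(C,R): not NE [P1→A gives 8>7; P2→Q gives 8>6]

Nash profiles: (A,P)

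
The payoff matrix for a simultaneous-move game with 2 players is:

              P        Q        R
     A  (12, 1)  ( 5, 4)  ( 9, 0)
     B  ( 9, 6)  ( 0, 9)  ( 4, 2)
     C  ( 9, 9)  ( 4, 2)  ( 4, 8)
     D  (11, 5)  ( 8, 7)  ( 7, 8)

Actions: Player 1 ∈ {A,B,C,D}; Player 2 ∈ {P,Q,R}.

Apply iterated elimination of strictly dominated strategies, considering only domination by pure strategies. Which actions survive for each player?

P1 drop B (A beats it: P:12>9 Q:5>0 R:9>4)
P1 drop C (A beats it: P:12>9 Q:5>4 R:9>4)
P2 drop P (Q beats it: A:4>1 D:7>5)
P1→{A,D} P2→{Q,R}

Survivors P1:{A,D} P2:{Q,R}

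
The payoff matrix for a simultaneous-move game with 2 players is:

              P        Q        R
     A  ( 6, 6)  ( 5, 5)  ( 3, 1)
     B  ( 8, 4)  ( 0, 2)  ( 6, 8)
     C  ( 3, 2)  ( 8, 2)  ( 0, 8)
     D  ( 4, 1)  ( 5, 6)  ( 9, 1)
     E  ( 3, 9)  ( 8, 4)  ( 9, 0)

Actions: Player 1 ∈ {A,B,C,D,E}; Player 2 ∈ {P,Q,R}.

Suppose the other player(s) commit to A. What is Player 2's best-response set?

u_2(P vs A) = 6
u_2(Q vs A) = 5
u_2(R vs A) = 1
max payoff 6 at {P}

BR_2 = {P}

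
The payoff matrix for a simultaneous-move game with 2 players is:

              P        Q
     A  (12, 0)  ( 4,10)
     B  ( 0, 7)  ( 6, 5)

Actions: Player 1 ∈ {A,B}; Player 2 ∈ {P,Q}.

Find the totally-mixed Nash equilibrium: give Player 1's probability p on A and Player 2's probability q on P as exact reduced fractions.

P1 mixes 1/6 on A; P2 mixes 1/7 on P

P1 indiff ⇒ q·12+(1-q)·4 = q·0+(1-q)·6 ⇒ q(12) = (1-q)(2) ⇒ q = 1/7
P2 indiff ⇒ p·0+(1-p)·7 = p·10+(1-p)·5 ⇒ p(-10) = (1-p)(-2) ⇒ p = 1/6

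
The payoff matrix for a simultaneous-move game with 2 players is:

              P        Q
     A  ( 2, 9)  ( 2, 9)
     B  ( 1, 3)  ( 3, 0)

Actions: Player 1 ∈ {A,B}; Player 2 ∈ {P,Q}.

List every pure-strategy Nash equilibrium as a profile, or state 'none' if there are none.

(A,P): NE
(A,Q): not NE [P1→B gives 3>2]
(B,P): not NE [P1→A gives 2>1]
(B,Q): not NE [P2→P gives 3>0]

PSNE = {(A,P)}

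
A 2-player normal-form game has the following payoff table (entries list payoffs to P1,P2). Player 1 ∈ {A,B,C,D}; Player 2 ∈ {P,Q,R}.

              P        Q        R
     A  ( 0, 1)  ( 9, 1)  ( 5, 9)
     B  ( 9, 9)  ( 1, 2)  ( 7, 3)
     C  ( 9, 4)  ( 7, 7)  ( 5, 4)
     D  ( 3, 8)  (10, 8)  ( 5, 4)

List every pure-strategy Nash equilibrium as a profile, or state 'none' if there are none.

(A,P): not NE [P1→C gives 9>0; P2→R gives 9>1]
(A,Q): not NE [P1→D gives 10>9; P2→R gives 9>1]
(A,R): not NE [P1→B gives 7>5]
(B,P): NE
(B,Q): not NE [P1→D gives 10>1; P2→P gives 9>2]
(B,R): not NE [P2→P gives 9>3]
(C,P): not NE [P2→Q gives 7>4]
(C,Q): not NE [P1→D gives 10>7]
(C,R): not NE [P1→B gives 7>5; P2→Q gives 7>4]
(D,P): not NE [P1→C gives 9>3]
(D,Q): NE
(D,R): not NE [P1→B gives 7>5; P2→Q gives 8>4]

NE set: (B,P), (D,Q)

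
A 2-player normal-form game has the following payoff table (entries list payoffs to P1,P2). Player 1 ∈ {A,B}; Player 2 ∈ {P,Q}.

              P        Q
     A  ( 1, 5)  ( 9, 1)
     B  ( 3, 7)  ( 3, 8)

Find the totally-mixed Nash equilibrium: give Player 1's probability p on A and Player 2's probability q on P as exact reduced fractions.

P1 indiff ⇒ q·1+(1-q)·9 = q·3+(1-q)·3 ⇒ q(-2) = (1-q)(-6) ⇒ q = 3/4
P2 indiff ⇒ p·5+(1-p)·7 = p·1+(1-p)·8 ⇒ p(4) = (1-p)(1) ⇒ p = 1/5

P1 mixes 1/5 on A; P2 mixes 3/4 on P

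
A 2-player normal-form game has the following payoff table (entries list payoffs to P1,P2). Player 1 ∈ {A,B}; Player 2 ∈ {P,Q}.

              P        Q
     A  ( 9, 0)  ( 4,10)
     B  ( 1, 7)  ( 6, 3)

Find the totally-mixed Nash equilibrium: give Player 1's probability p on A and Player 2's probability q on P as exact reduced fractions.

P1 indiff ⇒ q·9+(1-q)·4 = q·1+(1-q)·6 ⇒ q(8) = (1-q)(2) ⇒ q = 1/5
P2 indiff ⇒ p·0+(1-p)·7 = p·10+(1-p)·3 ⇒ p(-10) = (1-p)(-4) ⇒ p = 2/7

(p,q) = (2/7, 1/5)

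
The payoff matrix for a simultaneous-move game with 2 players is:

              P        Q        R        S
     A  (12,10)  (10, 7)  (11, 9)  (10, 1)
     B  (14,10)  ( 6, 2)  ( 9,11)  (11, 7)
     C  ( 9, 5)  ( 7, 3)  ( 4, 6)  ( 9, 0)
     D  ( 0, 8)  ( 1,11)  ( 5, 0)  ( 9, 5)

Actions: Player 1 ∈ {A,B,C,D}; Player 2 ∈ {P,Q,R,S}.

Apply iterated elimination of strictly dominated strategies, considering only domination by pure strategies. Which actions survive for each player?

Survivors P1:{A,B} P2:{P,R}

P1 drop C (A beats it: P:12>9 Q:10>7 R:11>4 S:10>9)
P1 drop D (A beats it: P:12>0 Q:10>1 R:11>5 S:10>9)
P2 drop Q (P beats it: A:10>7 B:10>2)
P2 drop S (P beats it: A:10>1 B:10>7)
P1→{A,B} P2→{P,R}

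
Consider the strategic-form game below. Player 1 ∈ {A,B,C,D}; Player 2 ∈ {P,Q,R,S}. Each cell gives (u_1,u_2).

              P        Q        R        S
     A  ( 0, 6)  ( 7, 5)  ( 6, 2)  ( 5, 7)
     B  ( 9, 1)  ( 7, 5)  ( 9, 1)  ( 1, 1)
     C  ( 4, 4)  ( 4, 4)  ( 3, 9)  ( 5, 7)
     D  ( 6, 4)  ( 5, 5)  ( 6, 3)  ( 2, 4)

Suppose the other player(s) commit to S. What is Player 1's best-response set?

u_1(A vs S) = 5
u_1(B vs S) = 1
u_1(C vs S) = 5
u_1(D vs S) = 2
max payoff 5 at {A,C}

P1 best: {A,C}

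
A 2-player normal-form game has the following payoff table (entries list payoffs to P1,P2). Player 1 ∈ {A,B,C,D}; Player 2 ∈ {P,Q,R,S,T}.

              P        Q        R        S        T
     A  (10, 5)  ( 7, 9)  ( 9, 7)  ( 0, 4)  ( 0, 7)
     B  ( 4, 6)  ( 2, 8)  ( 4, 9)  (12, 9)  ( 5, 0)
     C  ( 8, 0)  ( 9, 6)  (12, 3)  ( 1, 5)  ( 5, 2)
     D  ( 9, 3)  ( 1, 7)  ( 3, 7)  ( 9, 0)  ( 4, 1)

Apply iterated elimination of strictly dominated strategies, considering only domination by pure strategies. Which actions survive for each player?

P2 drop P (Q beats it: A:9>5 B:8>6 C:6>0 D:7>3)
P1 drop A (C beats it: Q:9>7 R:12>9 S:1>0 T:5>0)
P1 drop D (B beats it: Q:2>1 R:4>3 S:12>9 T:5>4)
P2 drop T (Q beats it: B:8>0 C:6>2)
P1→{B,C} P2→{Q,R,S}

IESDS → P1:{B,C} P2:{Q,R,S}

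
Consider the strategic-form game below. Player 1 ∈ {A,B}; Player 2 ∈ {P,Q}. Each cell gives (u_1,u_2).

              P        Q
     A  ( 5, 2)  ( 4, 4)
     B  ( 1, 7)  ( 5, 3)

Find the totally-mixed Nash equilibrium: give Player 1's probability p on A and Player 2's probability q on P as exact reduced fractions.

P1 mixes 2/3 on A; P2 mixes 1/5 on P

P1 indiff ⇒ q·5+(1-q)·4 = q·1+(1-q)·5 ⇒ q(4) = (1-q)(1) ⇒ q = 1/5
P2 indiff ⇒ p·2+(1-p)·7 = p·4+(1-p)·3 ⇒ p(-2) = (1-p)(-4) ⇒ p = 2/3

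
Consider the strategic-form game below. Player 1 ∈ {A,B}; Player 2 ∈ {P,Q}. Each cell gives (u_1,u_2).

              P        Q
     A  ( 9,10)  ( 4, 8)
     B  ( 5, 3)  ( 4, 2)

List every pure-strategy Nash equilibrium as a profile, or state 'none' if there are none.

NE set: (A,P)

(A,P): NE
(A,Q): not NE [P2→P gives 10>8]
(B,P): not NE [P1→A gives 9>5]
(B,Q): not NE [P2→P gives 3>2]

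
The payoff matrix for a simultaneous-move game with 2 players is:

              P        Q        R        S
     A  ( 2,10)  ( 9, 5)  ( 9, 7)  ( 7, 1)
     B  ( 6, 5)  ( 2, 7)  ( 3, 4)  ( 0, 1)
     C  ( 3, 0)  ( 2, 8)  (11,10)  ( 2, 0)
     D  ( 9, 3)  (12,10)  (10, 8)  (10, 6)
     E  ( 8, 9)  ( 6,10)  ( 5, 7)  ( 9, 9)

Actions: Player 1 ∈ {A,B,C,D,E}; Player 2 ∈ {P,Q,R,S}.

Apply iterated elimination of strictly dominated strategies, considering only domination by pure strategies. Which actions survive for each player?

Remaining: P1:{C,D} P2:{Q,R}

P1 drop A (D beats it: P:9>2 Q:12>9 R:10>9 S:10>7)
P1 drop B (D beats it: P:9>6 Q:12>2 R:10>3 S:10>0)
P1 drop E (D beats it: P:9>8 Q:12>6 R:10>5 S:10>9)
P2 drop P (Q beats it: C:8>0 D:10>3)
P2 drop S (Q beats it: C:8>0 D:10>6)
P1→{C,D} P2→{Q,R}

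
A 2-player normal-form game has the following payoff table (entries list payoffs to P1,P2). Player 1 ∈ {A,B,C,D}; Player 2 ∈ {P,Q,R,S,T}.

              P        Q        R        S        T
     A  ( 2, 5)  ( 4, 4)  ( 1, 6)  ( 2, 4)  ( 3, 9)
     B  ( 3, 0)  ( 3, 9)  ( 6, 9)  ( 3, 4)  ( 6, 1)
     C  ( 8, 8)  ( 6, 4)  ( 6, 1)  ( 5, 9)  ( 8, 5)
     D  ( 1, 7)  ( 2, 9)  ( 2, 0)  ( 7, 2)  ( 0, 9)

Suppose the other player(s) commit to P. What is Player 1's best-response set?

u_1(A vs P) = 2
u_1(B vs P) = 3
u_1(C vs P) = 8
u_1(D vs P) = 1
max payoff 8 at {C}

argmax u_1 = {C}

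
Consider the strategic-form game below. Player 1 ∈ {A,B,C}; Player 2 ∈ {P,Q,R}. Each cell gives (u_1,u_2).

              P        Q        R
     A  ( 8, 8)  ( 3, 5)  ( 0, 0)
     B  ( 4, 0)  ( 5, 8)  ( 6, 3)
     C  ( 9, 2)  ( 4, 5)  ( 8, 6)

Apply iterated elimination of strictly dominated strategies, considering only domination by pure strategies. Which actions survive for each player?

P1 drop A (C beats it: P:9>8 Q:4>3 R:8>0)
P2 drop P (Q beats it: B:8>0 C:5>2)
P1→{B,C} P2→{Q,R}

Survivors P1:{B,C} P2:{Q,R}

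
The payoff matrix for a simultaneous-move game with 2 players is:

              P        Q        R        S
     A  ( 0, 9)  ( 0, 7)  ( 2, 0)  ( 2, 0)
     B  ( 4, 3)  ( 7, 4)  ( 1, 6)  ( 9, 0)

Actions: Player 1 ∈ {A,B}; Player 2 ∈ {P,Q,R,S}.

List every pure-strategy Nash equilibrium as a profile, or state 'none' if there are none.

(A,P): not NE [P1→B gives 4>0]
(A,Q): not NE [P1→B gives 7>0; P2→P gives 9>7]
(A,R): not NE [P2→P gives 9>0]
(A,S): not NE [P1→B gives 9>2; P2→P gives 9>0]
(B,P): not NE [P2→R gives 6>3]
(B,Q): not NE [P2→R gives 6>4]
(B,R): not NE [P1→A gives 2>1]
(B,S): not NE [P2→R gives 6>0]

PSNE: ∅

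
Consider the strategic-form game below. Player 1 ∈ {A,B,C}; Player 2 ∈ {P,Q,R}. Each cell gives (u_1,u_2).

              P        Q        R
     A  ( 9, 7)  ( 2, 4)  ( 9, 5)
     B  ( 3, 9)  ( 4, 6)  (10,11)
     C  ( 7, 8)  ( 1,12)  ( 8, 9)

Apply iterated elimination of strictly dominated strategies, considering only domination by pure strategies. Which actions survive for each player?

IESDS → P1:{A,B} P2:{P,R}

P1 drop C (A beats it: P:9>7 Q:2>1 R:9>8)
P2 drop Q (P beats it: A:7>4 B:9>6)
P1→{A,B} P2→{P,R}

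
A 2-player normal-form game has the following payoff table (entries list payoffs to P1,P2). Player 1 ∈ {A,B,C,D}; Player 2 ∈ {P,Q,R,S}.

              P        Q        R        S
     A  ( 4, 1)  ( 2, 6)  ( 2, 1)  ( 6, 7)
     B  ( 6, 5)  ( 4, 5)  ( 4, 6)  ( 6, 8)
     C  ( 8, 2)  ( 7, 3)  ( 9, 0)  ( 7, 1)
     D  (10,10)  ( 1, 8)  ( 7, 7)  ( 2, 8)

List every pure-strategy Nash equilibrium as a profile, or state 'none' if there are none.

PSNE = {(C,Q), (D,P)}

(A,P): not NE [P1→D gives 10>4; P2→S gives 7>1]
(A,Q): not NE [P1→C gives 7>2; P2→S gives 7>6]
(A,R): not NE [P1→C gives 9>2; P2→S gives 7>1]
(A,S): not NE [P1→C gives 7>6]
(B,P): not NE [P1→D gives 10>6; P2→S gives 8>5]
(B,Q): not NE [P1→C gives 7>4; P2→S gives 8>5]
(B,R): not NE [P1→C gives 9>4; P2→S gives 8>6]
(B,S): not NE [P1→C gives 7>6]
(C,P): not NE [P1→D gives 10>8; P2→Q gives 3>2]
(C,Q): NE
(C,R): not NE [P2→Q gives 3>0]
(C,S): not NE [P2→Q gives 3>1]
(D,P): NE
(D,Q): not NE [P1→C gives 7>1; P2→P gives 10>8]
(D,R): not NE [P1→C gives 9>7; P2→P gives 10>7]
(D,S): not NE [P1→C gives 7>2; P2→P gives 10>8]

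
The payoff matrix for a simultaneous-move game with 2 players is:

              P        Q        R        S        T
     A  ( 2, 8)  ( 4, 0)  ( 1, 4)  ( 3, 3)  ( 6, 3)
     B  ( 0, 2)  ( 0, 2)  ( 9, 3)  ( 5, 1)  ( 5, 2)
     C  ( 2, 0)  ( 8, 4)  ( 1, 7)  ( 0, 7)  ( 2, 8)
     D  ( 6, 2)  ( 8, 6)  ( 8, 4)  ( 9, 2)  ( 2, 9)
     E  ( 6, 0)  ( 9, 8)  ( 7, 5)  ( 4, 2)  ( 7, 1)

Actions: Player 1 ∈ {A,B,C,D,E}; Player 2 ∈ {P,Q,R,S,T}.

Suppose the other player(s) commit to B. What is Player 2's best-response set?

BR_2 = {R}

u_2(P vs B) = 2
u_2(Q vs B) = 2
u_2(R vs B) = 3
u_2(S vs B) = 1
u_2(T vs B) = 2
max payoff 3 at {R}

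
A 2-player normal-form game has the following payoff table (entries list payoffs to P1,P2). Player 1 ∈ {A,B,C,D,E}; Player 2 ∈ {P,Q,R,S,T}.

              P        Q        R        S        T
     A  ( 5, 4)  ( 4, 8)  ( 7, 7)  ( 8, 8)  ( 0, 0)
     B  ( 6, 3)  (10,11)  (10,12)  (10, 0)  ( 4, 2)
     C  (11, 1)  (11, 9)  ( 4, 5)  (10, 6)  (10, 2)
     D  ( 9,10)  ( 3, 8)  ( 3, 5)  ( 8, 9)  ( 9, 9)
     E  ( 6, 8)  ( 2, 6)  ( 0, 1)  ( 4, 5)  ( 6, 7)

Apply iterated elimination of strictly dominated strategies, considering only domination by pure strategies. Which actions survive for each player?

Remaining: P1:{B,C} P2:{Q,R}

P1 drop A (B beats it: P:6>5 Q:10>4 R:10>7 S:10>8 T:4>0)
P1 drop D (C beats it: P:11>9 Q:11>3 R:4>3 S:10>8 T:10>9)
P1 drop E (C beats it: P:11>6 Q:11>2 R:4>0 S:10>4 T:10>6)
P2 drop P (Q beats it: B:11>3 C:9>1)
P2 drop S (Q beats it: B:11>0 C:9>6)
P2 drop T (Q beats it: B:11>2 C:9>2)
P1→{B,C} P2→{Q,R}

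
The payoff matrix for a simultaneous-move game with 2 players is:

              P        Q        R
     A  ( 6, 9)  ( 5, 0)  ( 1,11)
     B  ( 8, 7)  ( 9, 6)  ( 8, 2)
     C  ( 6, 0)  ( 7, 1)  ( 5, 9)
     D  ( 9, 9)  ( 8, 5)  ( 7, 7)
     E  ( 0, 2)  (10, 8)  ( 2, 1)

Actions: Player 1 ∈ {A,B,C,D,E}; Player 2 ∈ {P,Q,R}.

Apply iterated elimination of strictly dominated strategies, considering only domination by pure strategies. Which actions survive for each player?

P1 drop A (B beats it: P:8>6 Q:9>5 R:8>1)
P1 drop C (B beats it: P:8>6 Q:9>7 R:8>5)
P2 drop R (P beats it: B:7>2 D:9>7 E:2>1)
P1→{B,D,E} P2→{P,Q}

Remaining: P1:{B,D,E} P2:{P,Q}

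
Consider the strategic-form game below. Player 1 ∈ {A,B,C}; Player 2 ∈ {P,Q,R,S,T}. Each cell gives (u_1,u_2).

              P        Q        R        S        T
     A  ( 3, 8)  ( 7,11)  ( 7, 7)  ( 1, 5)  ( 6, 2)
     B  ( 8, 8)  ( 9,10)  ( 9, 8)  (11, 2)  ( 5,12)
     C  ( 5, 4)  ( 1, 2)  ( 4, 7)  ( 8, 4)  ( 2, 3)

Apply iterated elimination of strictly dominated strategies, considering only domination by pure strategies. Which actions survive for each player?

Survivors P1:{A,B} P2:{Q,T}

P1 drop C (B beats it: P:8>5 Q:9>1 R:9>4 S:11>8 T:5>2)
P2 drop P (Q beats it: A:11>8 B:10>8)
P2 drop R (Q beats it: A:11>7 B:10>8)
P2 drop S (Q beats it: A:11>5 B:10>2)
P1→{A,B} P2→{Q,T}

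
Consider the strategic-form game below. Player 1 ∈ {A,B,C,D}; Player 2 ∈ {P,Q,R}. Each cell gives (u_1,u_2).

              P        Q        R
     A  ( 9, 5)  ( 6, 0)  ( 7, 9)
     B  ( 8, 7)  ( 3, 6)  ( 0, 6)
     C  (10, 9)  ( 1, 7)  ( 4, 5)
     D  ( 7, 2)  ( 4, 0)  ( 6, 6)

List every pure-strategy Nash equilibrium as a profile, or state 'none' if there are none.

NE set: (A,R), (C,P)

(A,P): not NE [P1→C gives 10>9; P2→R gives 9>5]
(A,Q): not NE [P2→R gives 9>0]
(A,R): NE
(B,P): not NE [P1→C gives 10>8]
(B,Q): not NE [P1→A gives 6>3; P2→P gives 7>6]
(B,R): not NE [P1→A gives 7>0; P2→P gives 7>6]
(C,P): NE
(C,Q): not NE [P1→A gives 6>1; P2→P gives 9>7]
(C,R): not NE [P1→A gives 7>4; P2→P gives 9>5]
(D,P): not NE [P1→C gives 10>7; P2→R gives 6>2]
(D,Q): not NE [P1→A gives 6>4; P2→R gives 6>0]
(D,R): not NE [P1→A gives 7>6]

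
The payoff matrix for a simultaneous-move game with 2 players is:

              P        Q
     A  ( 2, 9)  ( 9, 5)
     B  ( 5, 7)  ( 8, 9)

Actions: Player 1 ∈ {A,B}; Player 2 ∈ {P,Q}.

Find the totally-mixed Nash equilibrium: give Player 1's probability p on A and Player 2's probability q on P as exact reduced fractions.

(p,q) = (1/3, 1/4)

P1 indiff ⇒ q·2+(1-q)·9 = q·5+(1-q)·8 ⇒ q(-3) = (1-q)(-1) ⇒ q = 1/4
P2 indiff ⇒ p·9+(1-p)·7 = p·5+(1-p)·9 ⇒ p(4) = (1-p)(2) ⇒ p = 1/3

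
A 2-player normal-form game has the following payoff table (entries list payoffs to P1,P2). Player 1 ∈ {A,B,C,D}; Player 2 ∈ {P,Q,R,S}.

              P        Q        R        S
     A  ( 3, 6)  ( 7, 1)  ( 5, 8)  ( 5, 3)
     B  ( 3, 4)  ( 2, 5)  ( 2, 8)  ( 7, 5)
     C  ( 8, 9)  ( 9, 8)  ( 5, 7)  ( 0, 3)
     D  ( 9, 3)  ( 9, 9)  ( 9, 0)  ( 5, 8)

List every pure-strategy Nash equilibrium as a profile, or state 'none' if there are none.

(A,P): not NE [P1→D gives 9>3; P2→R gives 8>6]
(A,Q): not NE [P1→D gives 9>7; P2→R gives 8>1]
(A,R): not NE [P1→D gives 9>5]
(A,S): not NE [P1→B gives 7>5; P2→R gives 8>3]
(B,P): not NE [P1→D gives 9>3; P2→R gives 8>4]
(B,Q): not NE [P1→D gives 9>2; P2→R gives 8>5]
(B,R): not NE [P1→D gives 9>2]
(B,S): not NE [P2→R gives 8>5]
(C,P): not NE [P1→D gives 9>8]
(C,Q): not NE [P2→P gives 9>8]
(C,R): not NE [P1→D gives 9>5; P2→P gives 9>7]
(C,S): not NE [P1→B gives 7>0; P2→P gives 9>3]
(D,P): not NE [P2→Q gives 9>3]
(D,Q): NE
(D,R): not NE [P2→Q gives 9>0]
(D,S): not NE [P1→B gives 7>5; P2→Q gives 9>8]

Nash profiles: (D,Q)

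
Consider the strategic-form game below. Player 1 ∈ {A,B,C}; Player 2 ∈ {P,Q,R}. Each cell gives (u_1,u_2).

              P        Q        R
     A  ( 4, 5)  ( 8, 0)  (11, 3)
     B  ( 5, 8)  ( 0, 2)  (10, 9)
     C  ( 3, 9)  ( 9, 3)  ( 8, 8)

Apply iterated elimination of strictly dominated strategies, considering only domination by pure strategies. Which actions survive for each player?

Remaining: P1:{A,B} P2:{P,R}

P2 drop Q (P beats it: A:5>0 B:8>2 C:9>3)
P1 drop C (A beats it: P:4>3 R:11>8)
P1→{A,B} P2→{P,R}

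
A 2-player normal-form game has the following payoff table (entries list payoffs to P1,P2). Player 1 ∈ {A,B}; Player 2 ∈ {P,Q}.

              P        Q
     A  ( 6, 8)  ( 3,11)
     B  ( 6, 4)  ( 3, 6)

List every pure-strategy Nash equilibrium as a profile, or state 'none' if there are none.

NE set: (A,Q), (B,Q)

(A,P): not NE [P2→Q gives 11>8]
(A,Q): NE
(B,P): not NE [P2→Q gives 6>4]
(B,Q): NE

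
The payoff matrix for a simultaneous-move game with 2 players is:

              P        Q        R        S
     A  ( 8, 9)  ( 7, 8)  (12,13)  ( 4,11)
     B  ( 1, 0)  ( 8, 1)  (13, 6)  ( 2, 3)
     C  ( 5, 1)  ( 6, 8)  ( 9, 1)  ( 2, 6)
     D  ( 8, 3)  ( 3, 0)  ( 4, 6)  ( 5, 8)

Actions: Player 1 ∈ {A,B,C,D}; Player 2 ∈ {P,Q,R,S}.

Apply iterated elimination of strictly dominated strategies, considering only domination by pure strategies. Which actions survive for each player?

IESDS → P1:{A,B,D} P2:{R,S}

P1 drop C (A beats it: P:8>5 Q:7>6 R:12>9 S:4>2)
P2 drop P (R beats it: A:13>9 B:6>0 D:6>3)
P2 drop Q (R beats it: A:13>8 B:6>1 D:6>0)
P1→{A,B,D} P2→{R,S}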